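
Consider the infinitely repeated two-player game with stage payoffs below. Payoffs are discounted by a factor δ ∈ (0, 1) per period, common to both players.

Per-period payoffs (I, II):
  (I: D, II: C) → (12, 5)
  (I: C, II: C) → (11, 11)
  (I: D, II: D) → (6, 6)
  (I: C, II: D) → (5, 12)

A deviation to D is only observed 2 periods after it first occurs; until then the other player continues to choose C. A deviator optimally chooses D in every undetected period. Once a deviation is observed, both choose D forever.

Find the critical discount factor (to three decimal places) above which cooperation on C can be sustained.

0.408

The best deviation is to choose D for all 2 undetected periods, earning 12 each, then 6 forever once detected.
Deviation value: 12(1−δ^2)/(1−δ) + 6δ^2/(1−δ); cooperation value: 11/(1−δ).
IC: 11 ≥ 12(1−δ^2) + 6δ^2 = 12 − 6δ^2.
So δ^2 ≥ 1/6, giving δ ≥ (1/6)^(1/2) ≈ 0.408.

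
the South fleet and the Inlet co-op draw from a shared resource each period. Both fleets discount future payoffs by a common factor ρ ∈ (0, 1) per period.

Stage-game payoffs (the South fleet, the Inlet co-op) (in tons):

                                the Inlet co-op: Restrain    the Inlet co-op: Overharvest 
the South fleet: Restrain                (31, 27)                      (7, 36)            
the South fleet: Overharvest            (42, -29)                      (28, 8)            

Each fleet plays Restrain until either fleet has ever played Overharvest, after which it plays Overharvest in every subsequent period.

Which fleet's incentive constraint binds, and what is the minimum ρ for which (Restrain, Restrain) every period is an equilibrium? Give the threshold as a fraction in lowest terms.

For the South fleet: deviation gain 42−31 = 11, per-period punishment loss 31−28 = 3. IC gives ρ ≥ 11/14.
For the Inlet co-op: gain 9, loss 19 per period, so ρ ≥ 9/28.
The tighter constraint is the South fleet's, so cooperation needs ρ ≥ 11/14.

the South fleet; ρ ≥ 11/14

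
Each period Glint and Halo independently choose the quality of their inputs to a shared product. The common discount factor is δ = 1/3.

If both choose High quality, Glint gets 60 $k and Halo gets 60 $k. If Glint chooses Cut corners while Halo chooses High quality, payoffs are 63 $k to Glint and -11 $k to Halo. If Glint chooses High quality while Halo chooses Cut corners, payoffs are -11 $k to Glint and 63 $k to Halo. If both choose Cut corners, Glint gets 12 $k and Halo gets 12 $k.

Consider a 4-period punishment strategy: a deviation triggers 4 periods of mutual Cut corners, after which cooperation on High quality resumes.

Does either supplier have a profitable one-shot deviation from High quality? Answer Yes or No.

No

A one-shot deviation gives 63 now, then 12 for 4 periods, then back to 60.
Gain from deviating: (63−60) today; loss: (60−12) in each of the next 4 periods.
No-deviation condition: (60−12)(δ+…+δ^4) ≥ 63−60, i.e. δ+…+δ^4 ≥ 1/16.
At δ = 1/3: δ+…+δ^4 = 0.4938 ≥ 0.0625.
So cooperation is sustainable.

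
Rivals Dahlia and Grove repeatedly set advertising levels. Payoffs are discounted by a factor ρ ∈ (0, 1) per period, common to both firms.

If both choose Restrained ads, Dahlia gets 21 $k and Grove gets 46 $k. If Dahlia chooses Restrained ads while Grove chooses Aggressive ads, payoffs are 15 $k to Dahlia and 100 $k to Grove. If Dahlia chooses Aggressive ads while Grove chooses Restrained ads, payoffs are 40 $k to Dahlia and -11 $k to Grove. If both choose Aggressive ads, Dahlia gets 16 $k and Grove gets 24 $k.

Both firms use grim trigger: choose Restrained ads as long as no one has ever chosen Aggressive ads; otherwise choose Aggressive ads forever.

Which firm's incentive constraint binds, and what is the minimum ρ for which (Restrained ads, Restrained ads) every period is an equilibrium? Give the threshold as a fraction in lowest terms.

For Dahlia: deviation gain 40−21 = 19, per-period punishment loss 21−16 = 5. IC gives ρ ≥ 19/24.
For Grove: gain 54, loss 22 per period, so ρ ≥ 54/76 = 27/38.
The tighter constraint is Dahlia's, so cooperation needs ρ ≥ 19/24.

Dahlia; ρ ≥ 19/24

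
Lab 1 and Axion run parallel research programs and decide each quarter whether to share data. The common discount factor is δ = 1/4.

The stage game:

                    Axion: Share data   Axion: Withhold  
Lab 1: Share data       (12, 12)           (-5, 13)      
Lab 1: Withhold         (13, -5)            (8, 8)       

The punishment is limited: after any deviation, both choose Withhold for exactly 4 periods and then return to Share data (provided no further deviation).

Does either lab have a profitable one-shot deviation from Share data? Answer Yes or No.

No

A one-shot deviation gives 13 now, then 8 for 4 periods, then back to 12.
Gain from deviating: (13−12) today; loss: (12−8) in each of the next 4 periods.
No-deviation condition: (12−8)(δ+…+δ^4) ≥ 13−12, i.e. δ+…+δ^4 ≥ 1/4.
At δ = 1/4: δ+…+δ^4 = 0.3320 ≥ 0.2500.
So cooperation is sustainable.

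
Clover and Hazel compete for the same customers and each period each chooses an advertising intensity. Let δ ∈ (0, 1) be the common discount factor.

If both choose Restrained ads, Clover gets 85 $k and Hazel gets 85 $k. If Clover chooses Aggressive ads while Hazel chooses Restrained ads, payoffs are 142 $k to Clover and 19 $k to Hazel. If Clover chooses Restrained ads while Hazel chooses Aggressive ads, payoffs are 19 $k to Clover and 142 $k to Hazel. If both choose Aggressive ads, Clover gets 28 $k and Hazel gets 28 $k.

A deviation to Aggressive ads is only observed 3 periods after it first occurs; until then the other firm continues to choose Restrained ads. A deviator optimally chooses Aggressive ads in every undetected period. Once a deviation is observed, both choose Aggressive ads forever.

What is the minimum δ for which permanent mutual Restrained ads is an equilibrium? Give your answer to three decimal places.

The best deviation is to choose Aggressive ads for all 3 undetected periods, earning 142 each, then 28 forever once detected.
Deviation value: 142(1−δ^3)/(1−δ) + 28δ^3/(1−δ); cooperation value: 85/(1−δ).
IC: 85 ≥ 142(1−δ^3) + 28δ^3 = 142 − 114δ^3.
So δ^3 ≥ 57/114 = 1/2, giving δ ≥ (1/2)^(1/3) ≈ 0.794.

0.794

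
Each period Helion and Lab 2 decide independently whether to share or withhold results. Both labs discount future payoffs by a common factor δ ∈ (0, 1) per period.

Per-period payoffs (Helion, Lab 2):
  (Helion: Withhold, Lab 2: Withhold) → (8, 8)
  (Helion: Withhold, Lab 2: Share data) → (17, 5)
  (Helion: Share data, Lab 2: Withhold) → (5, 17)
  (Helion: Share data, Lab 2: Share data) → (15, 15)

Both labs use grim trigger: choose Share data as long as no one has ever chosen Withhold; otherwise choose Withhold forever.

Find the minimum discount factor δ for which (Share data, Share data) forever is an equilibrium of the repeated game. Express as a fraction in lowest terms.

2/9

Under grim trigger the critical discount factor is (T−C)/(T−P) with T = 17, C = 15, P = 8.
δ* = (17−15)/(17−8) = 2/9.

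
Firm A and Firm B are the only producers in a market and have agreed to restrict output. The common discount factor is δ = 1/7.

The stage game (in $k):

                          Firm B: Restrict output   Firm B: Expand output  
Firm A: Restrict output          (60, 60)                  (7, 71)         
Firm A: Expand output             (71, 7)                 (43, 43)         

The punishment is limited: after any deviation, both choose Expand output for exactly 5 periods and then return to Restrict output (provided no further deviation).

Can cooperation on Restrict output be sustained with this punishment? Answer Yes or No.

No

A one-shot deviation gives 71 now, then 43 for 5 periods, then back to 60.
Gain from deviating: (71−60) today; loss: (60−43) in each of the next 5 periods.
No-deviation condition: (60−43)(δ+…+δ^5) ≥ 71−60, i.e. δ+…+δ^5 ≥ 11/17.
At δ = 1/7: δ+…+δ^5 = 0.1667 < 0.6471.
So cooperation is not sustainable.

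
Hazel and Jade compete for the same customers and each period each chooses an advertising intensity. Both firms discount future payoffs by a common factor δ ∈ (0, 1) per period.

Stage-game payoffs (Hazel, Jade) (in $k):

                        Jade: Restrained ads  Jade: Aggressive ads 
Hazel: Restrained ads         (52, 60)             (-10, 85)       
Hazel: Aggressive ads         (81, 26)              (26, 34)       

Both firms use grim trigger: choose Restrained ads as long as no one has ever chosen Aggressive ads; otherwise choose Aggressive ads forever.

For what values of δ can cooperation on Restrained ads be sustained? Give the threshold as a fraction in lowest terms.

29/55

Hazel: cooperation gives 52 each period; deviation gives 81 once then 26 forever.
  52/(1−δ) ≥ 81 + 26δ/(1−δ) ⇒ δ ≥ 29/55.
Jade: cooperation gives 60 each period; deviation gives 85 once then 34 forever.
  δ ≥ 25/51.
Both must hold, so the binding constraint is Hazel's: δ ≥ 29/55.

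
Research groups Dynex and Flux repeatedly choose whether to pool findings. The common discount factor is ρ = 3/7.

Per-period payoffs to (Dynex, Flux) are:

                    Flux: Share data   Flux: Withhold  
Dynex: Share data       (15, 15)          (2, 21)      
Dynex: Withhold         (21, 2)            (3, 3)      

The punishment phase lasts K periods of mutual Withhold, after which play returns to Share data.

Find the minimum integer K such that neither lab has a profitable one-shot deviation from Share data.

IC: ρ(1−ρ^K)/(1−ρ) ≥ (21−15)/(15−3) = 1/2.
With ρ = 3/7: need 1 − ρ^K ≥ 1/2·(1−3/7)/(3/7), i.e. ρ^K ≤ 0.3333.
Since (3/7)^1 = 0.4286 and (3/7)^2 = 0.1837, the smallest such K is 2.

2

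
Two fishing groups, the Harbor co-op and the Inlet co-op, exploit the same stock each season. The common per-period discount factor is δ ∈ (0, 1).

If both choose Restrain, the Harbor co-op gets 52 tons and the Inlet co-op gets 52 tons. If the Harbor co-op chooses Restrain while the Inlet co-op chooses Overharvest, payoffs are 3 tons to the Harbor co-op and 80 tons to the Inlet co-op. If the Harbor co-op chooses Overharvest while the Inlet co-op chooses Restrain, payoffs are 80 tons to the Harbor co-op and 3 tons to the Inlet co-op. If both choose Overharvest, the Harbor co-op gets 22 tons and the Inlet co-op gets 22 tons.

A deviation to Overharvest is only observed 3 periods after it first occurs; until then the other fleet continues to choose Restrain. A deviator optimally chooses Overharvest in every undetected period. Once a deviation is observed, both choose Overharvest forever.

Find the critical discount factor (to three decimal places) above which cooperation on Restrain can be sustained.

0.784

Deviating for the 3 undetected periods gains 80−52 = 28 per period over cooperation, then loses 52−22 = 30 per period forever once punishment starts.
Gain: 28(1 + δ + … + δ^2); loss: 30·δ^3/(1−δ).
No profitable deviation ⇔ 28(1−δ^3) ≤ 30·δ^3, i.e. δ^3 ≥ 28/(28+30) = 14/29.
Hence δ ≥ (14/29)^(1/3) ≈ 0.784.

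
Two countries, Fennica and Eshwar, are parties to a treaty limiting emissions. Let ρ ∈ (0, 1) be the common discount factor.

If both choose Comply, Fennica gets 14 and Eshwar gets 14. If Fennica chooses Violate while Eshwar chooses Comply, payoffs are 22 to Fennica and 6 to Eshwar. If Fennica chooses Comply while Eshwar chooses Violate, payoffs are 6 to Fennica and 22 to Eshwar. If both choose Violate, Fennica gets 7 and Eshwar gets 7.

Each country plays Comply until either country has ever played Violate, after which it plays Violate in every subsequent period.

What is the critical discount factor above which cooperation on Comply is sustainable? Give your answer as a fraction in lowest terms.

One-period gain from deviating is 22 − 14 = 8. The loss is 14 − 7 = 7 in every subsequent period, with present value 7·ρ/(1−ρ).
Deviation is unprofitable when 7·ρ/(1−ρ) ≥ 8, i.e. ρ/(1−ρ) ≥ 8/7.
Equivalently ρ ≥ 8/(8+7) = 8/15.

8/15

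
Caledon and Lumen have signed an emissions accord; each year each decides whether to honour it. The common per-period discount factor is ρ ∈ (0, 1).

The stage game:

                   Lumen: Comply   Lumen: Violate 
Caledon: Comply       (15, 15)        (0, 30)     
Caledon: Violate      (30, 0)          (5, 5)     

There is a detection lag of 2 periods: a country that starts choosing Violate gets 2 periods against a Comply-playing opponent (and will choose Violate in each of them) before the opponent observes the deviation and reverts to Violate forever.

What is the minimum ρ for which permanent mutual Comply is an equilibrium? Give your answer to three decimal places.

0.775

Deviating for the 2 undetected periods gains 30−15 = 15 per period over cooperation, then loses 15−5 = 10 per period forever once punishment starts.
Gain: 15(1 + ρ + … + ρ^1); loss: 10·ρ^2/(1−ρ).
No profitable deviation ⇔ 15(1−ρ^2) ≤ 10·ρ^2, i.e. ρ^2 ≥ 15/(15+10) = 3/5.
Hence ρ ≥ (3/5)^(1/2) ≈ 0.775.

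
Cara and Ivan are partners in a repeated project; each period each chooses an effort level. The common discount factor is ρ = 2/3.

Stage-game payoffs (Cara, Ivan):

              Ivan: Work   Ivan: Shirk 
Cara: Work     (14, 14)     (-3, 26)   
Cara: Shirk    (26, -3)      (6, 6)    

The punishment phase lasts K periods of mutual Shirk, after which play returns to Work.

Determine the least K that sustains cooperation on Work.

4

No profitable deviation requires (14−6)(ρ+…+ρ^K) ≥ 26−14, i.e. ρ+…+ρ^K ≥ 3/2 ≈ 1.5000.
With ρ = 2/3, the partial sums are K=1: 0.6667, K=2: 1.1111, K=3: 1.4074, K=4: 1.6049.
K = 4 is the first length at which the sum reaches 1.5000.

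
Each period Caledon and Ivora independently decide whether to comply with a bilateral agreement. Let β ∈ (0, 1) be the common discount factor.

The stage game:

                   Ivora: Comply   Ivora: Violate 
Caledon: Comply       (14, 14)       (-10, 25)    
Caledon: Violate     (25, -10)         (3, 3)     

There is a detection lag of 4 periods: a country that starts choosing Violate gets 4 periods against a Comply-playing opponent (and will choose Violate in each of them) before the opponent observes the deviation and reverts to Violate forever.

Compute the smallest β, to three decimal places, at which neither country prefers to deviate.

The best deviation is to choose Violate for all 4 undetected periods, earning 25 each, then 3 forever once detected.
Deviation value: 25(1−β^4)/(1−β) + 3β^4/(1−β); cooperation value: 14/(1−β).
IC: 14 ≥ 25(1−β^4) + 3β^4 = 25 − 22β^4.
So β^4 ≥ 11/22 = 1/2, giving β ≥ (1/2)^(1/4) ≈ 0.841.

0.841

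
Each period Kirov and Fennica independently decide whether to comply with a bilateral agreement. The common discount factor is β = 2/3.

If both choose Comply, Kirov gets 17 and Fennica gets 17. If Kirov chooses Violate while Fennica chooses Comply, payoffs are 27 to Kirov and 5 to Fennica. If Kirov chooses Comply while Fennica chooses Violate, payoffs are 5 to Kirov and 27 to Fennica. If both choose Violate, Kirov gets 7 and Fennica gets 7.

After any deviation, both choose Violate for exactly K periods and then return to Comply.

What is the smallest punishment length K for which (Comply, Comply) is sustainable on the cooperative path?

Need Σ_{k=1}^{K} β^k ≥ (27−17)/(17−7) = 1.0000 at β = 2/3.
At K = 1 the sum is 0.6667 < 1.0000; at K = 2 it is 1.1111 ≥ 1.0000.
So the minimum punishment length is K = 2.

2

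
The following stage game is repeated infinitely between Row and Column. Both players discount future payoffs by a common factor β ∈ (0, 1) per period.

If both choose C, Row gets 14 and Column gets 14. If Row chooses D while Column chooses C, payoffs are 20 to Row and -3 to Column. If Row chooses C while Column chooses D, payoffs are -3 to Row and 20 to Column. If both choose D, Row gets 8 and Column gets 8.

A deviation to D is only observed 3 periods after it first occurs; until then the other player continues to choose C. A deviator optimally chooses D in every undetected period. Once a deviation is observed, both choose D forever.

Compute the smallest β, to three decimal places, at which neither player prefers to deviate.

0.794

The best deviation is to choose D for all 3 undetected periods, earning 20 each, then 8 forever once detected.
Deviation value: 20(1−β^3)/(1−β) + 8β^3/(1−β); cooperation value: 14/(1−β).
IC: 14 ≥ 20(1−β^3) + 8β^3 = 20 − 12β^3.
So β^3 ≥ 6/12 = 1/2, giving β ≥ (1/2)^(1/3) ≈ 0.794.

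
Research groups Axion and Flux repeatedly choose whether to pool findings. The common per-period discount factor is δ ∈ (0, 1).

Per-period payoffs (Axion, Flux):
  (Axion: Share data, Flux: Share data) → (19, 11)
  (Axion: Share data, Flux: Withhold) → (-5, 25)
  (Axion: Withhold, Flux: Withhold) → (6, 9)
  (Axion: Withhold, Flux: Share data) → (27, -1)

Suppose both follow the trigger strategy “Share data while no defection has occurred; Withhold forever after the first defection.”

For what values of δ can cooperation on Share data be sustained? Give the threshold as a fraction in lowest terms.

7/8

For Axion: deviation gain 27−19 = 8, per-period punishment loss 19−6 = 13. IC gives δ ≥ 8/21.
For Flux: gain 14, loss 2 per period, so δ ≥ 14/16 = 7/8.
The tighter constraint is Flux's, so cooperation needs δ ≥ 7/8.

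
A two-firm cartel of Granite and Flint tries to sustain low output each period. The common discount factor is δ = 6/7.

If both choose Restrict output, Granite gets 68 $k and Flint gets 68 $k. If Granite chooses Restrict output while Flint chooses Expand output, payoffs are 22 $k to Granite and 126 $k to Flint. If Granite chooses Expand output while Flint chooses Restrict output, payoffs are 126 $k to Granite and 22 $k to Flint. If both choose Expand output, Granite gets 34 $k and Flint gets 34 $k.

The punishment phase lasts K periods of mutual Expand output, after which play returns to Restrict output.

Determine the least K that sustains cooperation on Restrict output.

3

No profitable deviation requires (68−34)(δ+…+δ^K) ≥ 126−68, i.e. δ+…+δ^K ≥ 29/17 ≈ 1.7059.
With δ = 6/7, the partial sums are K=1: 0.8571, K=2: 1.5918, K=3: 2.2216.
K = 3 is the first length at which the sum reaches 1.7059.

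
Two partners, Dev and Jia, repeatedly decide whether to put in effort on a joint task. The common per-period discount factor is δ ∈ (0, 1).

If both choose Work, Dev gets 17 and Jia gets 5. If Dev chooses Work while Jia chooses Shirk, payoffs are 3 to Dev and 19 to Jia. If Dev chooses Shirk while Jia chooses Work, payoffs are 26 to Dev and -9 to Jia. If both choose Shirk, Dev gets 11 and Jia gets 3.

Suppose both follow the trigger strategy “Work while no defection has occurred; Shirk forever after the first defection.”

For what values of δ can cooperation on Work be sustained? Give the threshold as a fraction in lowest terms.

7/8

For Dev: deviation gain 26−17 = 9, per-period punishment loss 17−11 = 6. IC gives δ ≥ 9/15 = 3/5.
For Jia: gain 14, loss 2 per period, so δ ≥ 14/16 = 7/8.
The tighter constraint is Jia's, so cooperation needs δ ≥ 7/8.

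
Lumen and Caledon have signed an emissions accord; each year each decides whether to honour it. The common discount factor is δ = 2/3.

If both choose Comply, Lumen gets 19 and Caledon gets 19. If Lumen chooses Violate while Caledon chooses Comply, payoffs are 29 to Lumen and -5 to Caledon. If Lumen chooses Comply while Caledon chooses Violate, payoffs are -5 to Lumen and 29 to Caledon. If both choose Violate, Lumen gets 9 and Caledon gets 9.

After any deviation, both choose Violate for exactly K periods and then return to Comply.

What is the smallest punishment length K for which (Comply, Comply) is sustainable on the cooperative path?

2

Need Σ_{k=1}^{K} δ^k ≥ (29−19)/(19−9) = 1.0000 at δ = 2/3.
At K = 1 the sum is 0.6667 < 1.0000; at K = 2 it is 1.1111 ≥ 1.0000.
So the minimum punishment length is K = 2.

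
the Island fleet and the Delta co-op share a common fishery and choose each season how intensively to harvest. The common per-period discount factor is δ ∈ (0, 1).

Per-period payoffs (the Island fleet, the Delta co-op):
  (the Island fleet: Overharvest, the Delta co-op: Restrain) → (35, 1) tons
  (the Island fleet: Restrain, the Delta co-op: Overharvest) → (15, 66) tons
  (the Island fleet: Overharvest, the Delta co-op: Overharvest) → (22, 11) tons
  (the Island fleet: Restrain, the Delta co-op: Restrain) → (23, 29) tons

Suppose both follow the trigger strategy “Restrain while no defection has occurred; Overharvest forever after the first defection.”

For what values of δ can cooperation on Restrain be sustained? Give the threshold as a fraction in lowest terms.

12/13

the Island fleet's threshold: (35−23)/(35−22) = 12/13.
the Delta co-op's threshold: (66−29)/(66−11) = 37/55.
12/13 > 37/55, so the Island fleet binds and δ* = 12/13.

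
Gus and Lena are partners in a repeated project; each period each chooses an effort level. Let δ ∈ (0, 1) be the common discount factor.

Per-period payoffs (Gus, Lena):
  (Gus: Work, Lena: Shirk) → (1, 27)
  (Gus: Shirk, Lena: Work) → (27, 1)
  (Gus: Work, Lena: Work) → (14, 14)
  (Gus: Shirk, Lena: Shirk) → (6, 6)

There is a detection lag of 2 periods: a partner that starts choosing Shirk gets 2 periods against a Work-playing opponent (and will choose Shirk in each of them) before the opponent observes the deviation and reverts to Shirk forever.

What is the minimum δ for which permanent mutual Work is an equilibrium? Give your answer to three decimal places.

Deviating for the 2 undetected periods gains 27−14 = 13 per period over cooperation, then loses 14−6 = 8 per period forever once punishment starts.
Gain: 13(1 + δ + … + δ^1); loss: 8·δ^2/(1−δ).
No profitable deviation ⇔ 13(1−δ^2) ≤ 8·δ^2, i.e. δ^2 ≥ 13/(13+8) = 13/21.
Hence δ ≥ (13/21)^(1/2) ≈ 0.787.

0.787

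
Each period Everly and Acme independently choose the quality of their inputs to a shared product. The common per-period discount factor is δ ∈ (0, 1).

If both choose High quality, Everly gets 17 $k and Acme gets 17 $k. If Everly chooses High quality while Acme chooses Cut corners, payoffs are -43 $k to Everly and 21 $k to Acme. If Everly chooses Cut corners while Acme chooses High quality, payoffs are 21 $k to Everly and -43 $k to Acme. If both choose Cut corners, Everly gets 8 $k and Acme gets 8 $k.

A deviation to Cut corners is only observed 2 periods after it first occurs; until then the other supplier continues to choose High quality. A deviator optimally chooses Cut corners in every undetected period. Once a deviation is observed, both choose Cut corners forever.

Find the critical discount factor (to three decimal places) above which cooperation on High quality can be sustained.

0.555

Deviating for the 2 undetected periods gains 21−17 = 4 per period over cooperation, then loses 17−8 = 9 per period forever once punishment starts.
Gain: 4(1 + δ + … + δ^1); loss: 9·δ^2/(1−δ).
No profitable deviation ⇔ 4(1−δ^2) ≤ 9·δ^2, i.e. δ^2 ≥ 4/(4+9) = 4/13.
Hence δ ≥ (4/13)^(1/2) ≈ 0.555.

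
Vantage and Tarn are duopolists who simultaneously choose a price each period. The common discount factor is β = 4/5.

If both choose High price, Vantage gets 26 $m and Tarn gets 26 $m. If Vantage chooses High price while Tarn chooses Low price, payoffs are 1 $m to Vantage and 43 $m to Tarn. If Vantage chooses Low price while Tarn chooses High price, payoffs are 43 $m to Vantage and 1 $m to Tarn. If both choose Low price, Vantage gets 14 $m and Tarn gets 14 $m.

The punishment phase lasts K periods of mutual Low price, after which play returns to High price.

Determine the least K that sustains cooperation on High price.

Need Σ_{k=1}^{K} β^k ≥ (43−26)/(26−14) = 1.4167 at β = 4/5.
At K = 1 the sum is 0.8000 < 1.4167; at K = 2 it is 1.4400 ≥ 1.4167.
So the minimum punishment length is K = 2.

2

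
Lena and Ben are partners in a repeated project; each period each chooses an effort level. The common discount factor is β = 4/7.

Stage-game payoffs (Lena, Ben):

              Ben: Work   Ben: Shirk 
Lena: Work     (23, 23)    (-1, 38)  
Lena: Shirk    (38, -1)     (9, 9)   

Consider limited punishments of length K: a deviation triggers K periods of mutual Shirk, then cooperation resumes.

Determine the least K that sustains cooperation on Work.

IC: β(1−β^K)/(1−β) ≥ (38−23)/(23−9) = 15/14.
With β = 4/7: need 1 − β^K ≥ 15/14·(1−4/7)/(4/7), i.e. β^K ≤ 0.1964.
Since (4/7)^2 = 0.3265 and (4/7)^3 = 0.1866, the smallest such K is 3.

3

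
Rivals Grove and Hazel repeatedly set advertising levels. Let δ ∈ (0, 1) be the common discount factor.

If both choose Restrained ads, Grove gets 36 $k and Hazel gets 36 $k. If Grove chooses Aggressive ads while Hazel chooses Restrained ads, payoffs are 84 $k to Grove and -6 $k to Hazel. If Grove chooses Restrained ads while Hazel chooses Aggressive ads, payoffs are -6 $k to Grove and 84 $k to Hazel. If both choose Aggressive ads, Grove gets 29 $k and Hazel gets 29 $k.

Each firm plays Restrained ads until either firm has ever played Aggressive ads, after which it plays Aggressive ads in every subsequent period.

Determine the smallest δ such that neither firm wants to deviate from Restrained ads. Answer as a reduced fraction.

48/55

Cooperation forever yields 36 each period: 36/(1−δ).
Deviating yields 84 once, then 29 forever: 84 + 29δ/(1−δ).
No profitable deviation requires 36/(1−δ) ≥ 84 + 29δ/(1−δ).
Multiplying by (1−δ): 36 ≥ 84(1−δ) + 29δ = 84 − 55δ.
So 55δ ≥ 48, i.e. δ ≥ 48/55.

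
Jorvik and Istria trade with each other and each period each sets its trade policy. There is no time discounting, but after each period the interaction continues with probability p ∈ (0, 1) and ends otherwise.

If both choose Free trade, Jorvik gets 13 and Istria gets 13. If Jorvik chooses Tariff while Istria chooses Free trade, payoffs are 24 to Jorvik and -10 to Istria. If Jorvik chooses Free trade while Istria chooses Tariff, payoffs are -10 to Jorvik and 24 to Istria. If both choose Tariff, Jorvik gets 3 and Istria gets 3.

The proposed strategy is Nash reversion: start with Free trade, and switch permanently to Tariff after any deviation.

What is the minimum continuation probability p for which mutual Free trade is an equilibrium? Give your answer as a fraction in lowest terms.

11/21

Expected cooperation value is 13 + p·13 + p²·13 + … = 13/(1−p); deviation gives 24 + p·3/(1−p).
13 ≥ 24(1−p) + 3p ⇒ 21p ≥ 11 ⇒ p ≥ 11/21.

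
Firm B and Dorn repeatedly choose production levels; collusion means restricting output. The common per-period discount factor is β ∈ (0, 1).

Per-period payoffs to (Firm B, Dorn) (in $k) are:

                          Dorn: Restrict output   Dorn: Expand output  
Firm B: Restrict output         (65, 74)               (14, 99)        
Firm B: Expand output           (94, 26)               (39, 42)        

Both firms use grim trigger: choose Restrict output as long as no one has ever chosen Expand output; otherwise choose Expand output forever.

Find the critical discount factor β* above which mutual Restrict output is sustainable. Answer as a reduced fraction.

29/55

Firm B's threshold: (94−65)/(94−39) = 29/55.
Dorn's threshold: (99−74)/(99−42) = 25/57.
29/55 > 25/57, so Firm B binds and β* = 29/55.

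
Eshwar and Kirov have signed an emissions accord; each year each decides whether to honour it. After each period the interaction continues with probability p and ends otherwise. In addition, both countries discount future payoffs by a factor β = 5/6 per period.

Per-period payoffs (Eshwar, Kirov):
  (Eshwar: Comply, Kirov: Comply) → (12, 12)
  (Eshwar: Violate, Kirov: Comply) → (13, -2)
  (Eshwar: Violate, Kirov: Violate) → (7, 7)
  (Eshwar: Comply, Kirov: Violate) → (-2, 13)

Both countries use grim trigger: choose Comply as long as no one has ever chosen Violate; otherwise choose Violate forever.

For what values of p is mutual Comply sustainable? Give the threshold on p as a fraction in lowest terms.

Expected continuation weight on next period's payoff is β·p = 5/6·p, which plays the role of the discount factor.
Cooperation requires 5/6·p ≥ (13−12)/(13−7) = 1/6, hence p ≥ 1/5.

1/5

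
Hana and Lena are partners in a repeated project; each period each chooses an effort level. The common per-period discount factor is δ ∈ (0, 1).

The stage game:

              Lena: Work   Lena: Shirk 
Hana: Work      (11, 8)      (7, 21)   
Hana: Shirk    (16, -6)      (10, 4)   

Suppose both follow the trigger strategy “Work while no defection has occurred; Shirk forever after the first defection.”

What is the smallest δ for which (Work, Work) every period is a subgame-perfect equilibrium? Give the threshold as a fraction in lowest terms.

Hana's threshold: (16−11)/(16−10) = 5/6.
Lena's threshold: (21−8)/(21−4) = 13/17.
5/6 > 13/17, so Hana binds and δ* = 5/6.

5/6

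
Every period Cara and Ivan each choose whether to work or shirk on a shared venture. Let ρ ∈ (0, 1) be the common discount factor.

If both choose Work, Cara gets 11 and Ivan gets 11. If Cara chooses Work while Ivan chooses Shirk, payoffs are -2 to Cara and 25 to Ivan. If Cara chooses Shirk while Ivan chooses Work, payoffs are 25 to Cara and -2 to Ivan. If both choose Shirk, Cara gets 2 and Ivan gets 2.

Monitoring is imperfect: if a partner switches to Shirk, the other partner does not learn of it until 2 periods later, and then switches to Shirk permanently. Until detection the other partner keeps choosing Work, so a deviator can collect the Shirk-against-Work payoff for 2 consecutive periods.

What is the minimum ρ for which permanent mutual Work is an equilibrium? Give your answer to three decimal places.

0.780

Deviating for the 2 undetected periods gains 25−11 = 14 per period over cooperation, then loses 11−2 = 9 per period forever once punishment starts.
Gain: 14(1 + ρ + … + ρ^1); loss: 9·ρ^2/(1−ρ).
No profitable deviation ⇔ 14(1−ρ^2) ≤ 9·ρ^2, i.e. ρ^2 ≥ 14/(14+9) = 14/23.
Hence ρ ≥ (14/23)^(1/2) ≈ 0.780.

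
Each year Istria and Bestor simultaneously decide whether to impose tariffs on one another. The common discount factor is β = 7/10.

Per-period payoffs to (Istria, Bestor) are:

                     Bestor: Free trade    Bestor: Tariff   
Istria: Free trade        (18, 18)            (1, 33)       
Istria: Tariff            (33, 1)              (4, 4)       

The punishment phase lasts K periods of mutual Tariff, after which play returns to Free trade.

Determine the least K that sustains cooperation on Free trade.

IC: β(1−β^K)/(1−β) ≥ (33−18)/(18−4) = 15/14.
With β = 7/10: need 1 − β^K ≥ 15/14·(1−7/10)/(7/10), i.e. β^K ≤ 0.5408.
Since (7/10)^1 = 0.7000 and (7/10)^2 = 0.4900, the smallest such K is 2.

2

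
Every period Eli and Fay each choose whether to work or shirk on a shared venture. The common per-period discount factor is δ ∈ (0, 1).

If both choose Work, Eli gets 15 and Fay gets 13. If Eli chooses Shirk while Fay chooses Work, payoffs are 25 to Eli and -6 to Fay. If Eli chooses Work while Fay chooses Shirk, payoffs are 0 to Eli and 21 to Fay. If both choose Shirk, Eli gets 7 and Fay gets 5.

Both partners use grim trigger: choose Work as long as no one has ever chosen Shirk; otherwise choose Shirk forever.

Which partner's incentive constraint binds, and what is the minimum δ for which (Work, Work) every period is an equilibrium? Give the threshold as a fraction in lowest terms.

Eli; δ ≥ 5/9

For Eli: deviation gain 25−15 = 10, per-period punishment loss 15−7 = 8. IC gives δ ≥ 10/18 = 5/9.
For Fay: gain 8, loss 8 per period, so δ ≥ 8/16 = 1/2.
The tighter constraint is Eli's, so cooperation needs δ ≥ 5/9.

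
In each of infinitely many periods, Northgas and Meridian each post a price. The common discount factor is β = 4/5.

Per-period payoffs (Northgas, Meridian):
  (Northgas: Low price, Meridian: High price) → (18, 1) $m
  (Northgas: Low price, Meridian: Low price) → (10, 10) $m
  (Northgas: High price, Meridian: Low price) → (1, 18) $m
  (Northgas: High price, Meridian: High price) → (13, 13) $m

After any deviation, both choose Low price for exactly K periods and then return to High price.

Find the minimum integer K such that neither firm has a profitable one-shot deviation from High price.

No profitable deviation requires (13−10)(β+…+β^K) ≥ 18−13, i.e. β+…+β^K ≥ 5/3 ≈ 1.6667.
With β = 4/5, the partial sums are K=1: 0.8000, K=2: 1.4400, K=3: 1.9520.
K = 3 is the first length at which the sum reaches 1.6667.

3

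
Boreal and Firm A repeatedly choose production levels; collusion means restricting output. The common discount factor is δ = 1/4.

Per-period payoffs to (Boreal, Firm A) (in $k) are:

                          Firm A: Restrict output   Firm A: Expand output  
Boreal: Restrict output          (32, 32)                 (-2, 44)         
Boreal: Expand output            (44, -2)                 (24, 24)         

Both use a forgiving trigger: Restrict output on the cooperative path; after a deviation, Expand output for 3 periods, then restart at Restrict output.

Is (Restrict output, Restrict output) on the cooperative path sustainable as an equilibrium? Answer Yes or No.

Comparing payoff streams over the 4 periods until play realigns: cooperate → 32(1+δ+…+δ^3); deviate → 44 + 24(δ+…+δ^3).
Cooperation is sustained iff (32−24)(δ+…+δ^3) ≥ 44−32.
δ+…+δ^3 = 1/4·(1−(1/4)^3)/(1−1/4) = 0.3281, and (44−32)/(32−24) = 1.5000.
0.3281 < 1.5000, so cooperation is not sustainable.

No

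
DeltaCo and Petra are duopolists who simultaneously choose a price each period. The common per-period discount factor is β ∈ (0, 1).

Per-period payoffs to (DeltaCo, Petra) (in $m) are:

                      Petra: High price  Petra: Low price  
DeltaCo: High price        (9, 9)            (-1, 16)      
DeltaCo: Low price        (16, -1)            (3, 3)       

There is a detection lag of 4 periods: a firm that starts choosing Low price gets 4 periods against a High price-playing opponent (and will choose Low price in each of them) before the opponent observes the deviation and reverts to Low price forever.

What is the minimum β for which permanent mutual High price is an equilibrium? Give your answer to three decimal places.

0.857

The best deviation is to choose Low price for all 4 undetected periods, earning 16 each, then 3 forever once detected.
Deviation value: 16(1−β^4)/(1−β) + 3β^4/(1−β); cooperation value: 9/(1−β).
IC: 9 ≥ 16(1−β^4) + 3β^4 = 16 − 13β^4.
So β^4 ≥ 7/13, giving β ≥ (7/13)^(1/4) ≈ 0.857.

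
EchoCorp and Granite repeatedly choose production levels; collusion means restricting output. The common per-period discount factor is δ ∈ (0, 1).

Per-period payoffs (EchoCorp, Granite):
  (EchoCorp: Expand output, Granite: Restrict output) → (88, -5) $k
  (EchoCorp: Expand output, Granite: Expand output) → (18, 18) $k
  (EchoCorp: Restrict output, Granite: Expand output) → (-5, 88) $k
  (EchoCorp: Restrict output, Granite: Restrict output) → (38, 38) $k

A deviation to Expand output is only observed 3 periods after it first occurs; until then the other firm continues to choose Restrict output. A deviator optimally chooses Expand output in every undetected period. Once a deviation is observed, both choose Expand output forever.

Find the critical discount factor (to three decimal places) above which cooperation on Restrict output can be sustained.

0.894

Deviating for the 3 undetected periods gains 88−38 = 50 per period over cooperation, then loses 38−18 = 20 per period forever once punishment starts.
Gain: 50(1 + δ + … + δ^2); loss: 20·δ^3/(1−δ).
No profitable deviation ⇔ 50(1−δ^3) ≤ 20·δ^3, i.e. δ^3 ≥ 50/(50+20) = 5/7.
Hence δ ≥ (5/7)^(1/3) ≈ 0.894.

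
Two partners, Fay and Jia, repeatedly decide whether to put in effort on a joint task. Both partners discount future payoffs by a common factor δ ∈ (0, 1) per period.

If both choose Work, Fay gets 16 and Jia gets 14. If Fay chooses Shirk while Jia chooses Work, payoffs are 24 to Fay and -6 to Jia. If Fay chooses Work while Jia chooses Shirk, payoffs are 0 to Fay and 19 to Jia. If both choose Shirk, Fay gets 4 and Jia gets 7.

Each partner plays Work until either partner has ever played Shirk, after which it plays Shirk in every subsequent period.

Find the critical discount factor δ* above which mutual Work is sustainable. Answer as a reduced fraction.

5/12

Fay's threshold: (24−16)/(24−4) = 2/5.
Jia's threshold: (19−14)/(19−7) = 5/12.
2/5 < 5/12, so Jia binds and δ* = 5/12.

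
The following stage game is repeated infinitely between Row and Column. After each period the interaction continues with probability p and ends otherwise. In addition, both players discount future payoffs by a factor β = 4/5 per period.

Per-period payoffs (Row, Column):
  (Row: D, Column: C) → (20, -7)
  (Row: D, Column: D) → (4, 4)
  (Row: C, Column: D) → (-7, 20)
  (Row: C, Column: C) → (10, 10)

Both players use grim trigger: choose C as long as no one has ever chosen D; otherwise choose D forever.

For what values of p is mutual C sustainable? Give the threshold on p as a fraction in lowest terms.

Expected continuation weight on next period's payoff is β·p = 4/5·p, which plays the role of the discount factor.
Cooperation requires 4/5·p ≥ (20−10)/(20−4) = 5/8, hence p ≥ 25/32.

25/32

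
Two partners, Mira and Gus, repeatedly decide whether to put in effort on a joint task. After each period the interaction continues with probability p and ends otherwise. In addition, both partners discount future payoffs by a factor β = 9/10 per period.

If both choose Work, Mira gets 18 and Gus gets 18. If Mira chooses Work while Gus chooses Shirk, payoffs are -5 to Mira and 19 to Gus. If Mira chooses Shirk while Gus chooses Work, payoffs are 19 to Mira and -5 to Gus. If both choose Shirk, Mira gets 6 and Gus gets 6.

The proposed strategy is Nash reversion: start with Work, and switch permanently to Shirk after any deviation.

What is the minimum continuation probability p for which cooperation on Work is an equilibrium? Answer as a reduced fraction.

With continuation probability p and discount β, the effective per-period discount factor is βp.
Grim-trigger IC: βp ≥ (19−18)/(19−6) = 1/13.
So p ≥ (1/13)/(9/10) = 10/117.

10/117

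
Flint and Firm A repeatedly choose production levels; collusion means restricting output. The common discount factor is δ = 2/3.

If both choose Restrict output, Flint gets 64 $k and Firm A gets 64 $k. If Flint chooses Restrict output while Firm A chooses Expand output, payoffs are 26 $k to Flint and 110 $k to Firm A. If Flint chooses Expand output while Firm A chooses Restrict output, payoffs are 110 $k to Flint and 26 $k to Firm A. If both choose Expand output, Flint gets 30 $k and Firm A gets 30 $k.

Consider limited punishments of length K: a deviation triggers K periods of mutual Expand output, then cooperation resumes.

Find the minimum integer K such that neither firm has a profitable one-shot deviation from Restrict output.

3

No profitable deviation requires (64−30)(δ+…+δ^K) ≥ 110−64, i.e. δ+…+δ^K ≥ 23/17 ≈ 1.3529.
With δ = 2/3, the partial sums are K=1: 0.6667, K=2: 1.1111, K=3: 1.4074.
K = 3 is the first length at which the sum reaches 1.3529.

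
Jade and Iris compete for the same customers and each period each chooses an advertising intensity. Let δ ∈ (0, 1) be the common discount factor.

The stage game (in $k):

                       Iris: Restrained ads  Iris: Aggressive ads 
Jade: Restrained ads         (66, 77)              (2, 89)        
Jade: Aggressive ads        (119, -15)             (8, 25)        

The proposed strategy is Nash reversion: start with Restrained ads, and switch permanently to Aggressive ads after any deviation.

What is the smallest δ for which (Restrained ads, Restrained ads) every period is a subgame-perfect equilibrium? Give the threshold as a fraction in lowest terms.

53/111

Jade's threshold: (119−66)/(119−8) = 53/111.
Iris's threshold: (89−77)/(89−25) = 3/16.
53/111 > 3/16, so Jade binds and δ* = 53/111.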